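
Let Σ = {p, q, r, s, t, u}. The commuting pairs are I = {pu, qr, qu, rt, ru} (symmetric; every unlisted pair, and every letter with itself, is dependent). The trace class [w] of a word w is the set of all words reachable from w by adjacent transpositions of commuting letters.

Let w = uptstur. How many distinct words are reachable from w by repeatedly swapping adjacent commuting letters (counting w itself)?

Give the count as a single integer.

6

drop 0:u onto floor
drop 1:p onto floor
drop 2:t onto {0:u, 1:p}
drop 3:s onto {2:t}
drop 4:t onto {3:s}
drop 5:u onto {4:t}
drop 6:r onto {3:s}
ground layer = {0:u, 1:p}
drop-orders for the pieces not yet dropped (sum over which currently-grounded one goes next):
  1 to go: {5} 1  {6} 1
  2 to go: {4,5} 1  {5,6} 2
  3 to go: {4,5,6} 3
  4 to go: {3,4,5,6} 3
  5 to go: {2,3,4,5,6} 3
  if 0:u drops first: 3 orders
  if 1:p drops first: 3 orders
heap linearizations: 6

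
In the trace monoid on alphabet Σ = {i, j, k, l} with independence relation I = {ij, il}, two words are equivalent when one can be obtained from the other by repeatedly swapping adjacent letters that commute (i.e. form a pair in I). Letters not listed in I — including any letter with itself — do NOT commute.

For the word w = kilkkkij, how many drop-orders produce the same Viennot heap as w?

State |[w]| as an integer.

#0=k has no predecessor
#1=i depends on [0:k]
#2=l depends on [0:k]
#3=k depends on [1:i, 2:l]
#4=k depends on [3:k]
#5=k depends on [4:k]
#6=i depends on [5:k]
#7=j depends on [5:k]
sources: [0:k]
N(rest) = Σ N(rest − s) over sources s of rest; N(one piece) = 1:
  size 1 → [6]=1  [7]=1
  size 2 → [6,7]=2
  size 3 → [5,6,7]=2
  size 4 → [4,5,6,7]=2
  size 5 → [3,4,5,6,7]=2
  size 6 → [1,3,4,5,6,7]=2  [2,3,4,5,6,7]=2
  first=0(k) contributes 4

4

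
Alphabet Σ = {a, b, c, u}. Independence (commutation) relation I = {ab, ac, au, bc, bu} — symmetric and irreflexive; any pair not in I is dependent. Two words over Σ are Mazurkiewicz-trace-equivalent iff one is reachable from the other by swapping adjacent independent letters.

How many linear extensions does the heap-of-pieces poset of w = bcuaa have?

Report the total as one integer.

30

piece 0:b — minimal
piece 1:c — minimal
piece 2:u rests on {1:c}
piece 3:a — minimal
piece 4:a rests on {3:a}
minimal pieces: {0:b, 1:c, 3:a}
ways to finish when only these pieces remain (= sum over removing one remaining piece with nothing left below it):
  1 left: {0}→1  {2}→1  {4}→1
  2 left: {0,2}→2  {0,4}→2  {1,2}→1  {2,4}→2  {3,4}→1
  3 left: {0,1,2}→3  {0,2,4}→6  {0,3,4}→3  {1,2,4}→3  {2,3,4}→3
  placing 0:b first → 6 extensions
  placing 1:c first → 12 extensions
  placing 3:a first → 12 extensions
total linear extensions = 30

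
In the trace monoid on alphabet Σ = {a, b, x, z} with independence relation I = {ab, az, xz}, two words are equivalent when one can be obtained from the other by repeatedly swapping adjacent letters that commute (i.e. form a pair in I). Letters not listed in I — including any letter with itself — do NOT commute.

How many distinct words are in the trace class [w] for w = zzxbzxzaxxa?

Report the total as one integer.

63

drop 0:z onto floor
drop 1:z onto {0:z}
drop 2:x onto floor
drop 3:b onto {1:z, 2:x}
drop 4:z onto {3:b}
drop 5:x onto {3:b}
drop 6:z onto {4:z}
drop 7:a onto {5:x}
drop 8:x onto {7:a}
drop 9:x onto {8:x}
drop 10:a onto {9:x}
ground layer = {0:z, 2:x}
drop-orders for the pieces not yet dropped (sum over which currently-grounded one goes next):
  1 to go: {6} 1  {10} 1
  2 to go: {4,6} 1  {6,10} 2  {9,10} 1
  3 to go: {4,6,10} 3  {6,9,10} 3  {8,9,10} 1
  4 to go: {4,6,9,10} 6  {6,8,9,10} 4  {7,8,9,10} 1
  5 to go: {4,6,8,9,10} 10  {5,7,8,9,10} 1  {6,7,8,9,10} 5
  6 to go: {4,6,7,8,9,10} 15  {5,6,7,8,9,10} 6
  7 to go: {4,5,6,7,8,9,10} 21
  8 to go: {3,4,5,6,7,8,9,10} 21
  9 to go: {1,3,4,5,6,7,8,9,10} 21  {2,3,4,5,6,7,8,9,10} 21
  if 0:z drops first: 42 orders
  if 2:x drops first: 21 orders
heap linearizations: 63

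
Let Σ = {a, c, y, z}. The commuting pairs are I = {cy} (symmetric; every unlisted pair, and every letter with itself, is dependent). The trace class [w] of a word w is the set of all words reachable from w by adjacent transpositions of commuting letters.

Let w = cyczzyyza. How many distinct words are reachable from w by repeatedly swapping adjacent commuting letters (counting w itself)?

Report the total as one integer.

3

drop 0:c onto floor
drop 1:y onto floor
drop 2:c onto {0:c}
drop 3:z onto {1:y, 2:c}
drop 4:z onto {3:z}
drop 5:y onto {4:z}
drop 6:y onto {5:y}
drop 7:z onto {6:y}
drop 8:a onto {7:z}
ground layer = {0:c, 1:y}
drop-orders for the pieces not yet dropped (sum over which currently-grounded one goes next):
  1 to go: {8} 1
  2 to go: {7,8} 1
  3 to go: {6,7,8} 1
  4 to go: {5,6,7,8} 1
  5 to go: {4,5,6,7,8} 1
  6 to go: {3,4,5,6,7,8} 1
  7 to go: {1,3,4,5,6,7,8} 1  {2,3,4,5,6,7,8} 1
  if 0:c drops first: 2 orders
  if 1:y drops first: 1 orders
heap linearizations: 3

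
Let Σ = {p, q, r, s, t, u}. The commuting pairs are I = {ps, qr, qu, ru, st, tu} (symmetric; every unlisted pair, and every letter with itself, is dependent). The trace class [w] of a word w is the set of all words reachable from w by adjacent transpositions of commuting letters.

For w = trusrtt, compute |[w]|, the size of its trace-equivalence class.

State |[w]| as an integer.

3

drop 0:t onto floor
drop 1:r onto {0:t}
drop 2:u onto floor
drop 3:s onto {1:r, 2:u}
drop 4:r onto {3:s}
drop 5:t onto {4:r}
drop 6:t onto {5:t}
ground layer = {0:t, 2:u}
drop-orders for the pieces not yet dropped (sum over which currently-grounded one goes next):
  1 to go: {6} 1
  2 to go: {5,6} 1
  3 to go: {4,5,6} 1
  4 to go: {3,4,5,6} 1
  5 to go: {1,3,4,5,6} 1  {2,3,4,5,6} 1
  if 0:t drops first: 2 orders
  if 2:u drops first: 1 orders
heap linearizations: 3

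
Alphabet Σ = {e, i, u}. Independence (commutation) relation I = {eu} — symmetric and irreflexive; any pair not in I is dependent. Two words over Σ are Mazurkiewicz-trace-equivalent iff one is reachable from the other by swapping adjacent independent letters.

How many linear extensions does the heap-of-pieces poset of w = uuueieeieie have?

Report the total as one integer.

piece 0:u — minimal
piece 1:u rests on {0:u}
piece 2:u rests on {1:u}
piece 3:e — minimal
piece 4:i rests on {2:u, 3:e}
piece 5:e rests on {4:i}
piece 6:e rests on {5:e}
piece 7:i rests on {6:e}
piece 8:e rests on {7:i}
piece 9:i rests on {8:e}
piece 10:e rests on {9:i}
minimal pieces: {0:u, 3:e}
ways to finish when only these pieces remain (= sum over removing one remaining piece with nothing left below it):
  1 left: {10}→1
  2 left: {9,10}→1
  3 left: {8,9,10}→1
  4 left: {7,8,9,10}→1
  5 left: {6,7,8,9,10}→1
  6 left: {5,6,7,8,9,10}→1
  7 left: {4,5,6,7,8,9,10}→1
  8 left: {2,4,5,6,7,8,9,10}→1  {3,4,5,6,7,8,9,10}→1
  9 left: {1,2,4,5,6,7,8,9,10}→1  {2,3,4,5,6,7,8,9,10}→2
  placing 0:u first → 3 extensions
  placing 3:e first → 1 extensions
total linear extensions = 4

4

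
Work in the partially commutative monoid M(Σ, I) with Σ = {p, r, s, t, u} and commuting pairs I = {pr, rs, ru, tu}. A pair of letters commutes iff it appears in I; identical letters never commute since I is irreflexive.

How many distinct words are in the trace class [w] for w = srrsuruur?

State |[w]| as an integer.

126

piece 0:s — minimal
piece 1:r — minimal
piece 2:r rests on {1:r}
piece 3:s rests on {0:s}
piece 4:u rests on {3:s}
piece 5:r rests on {2:r}
piece 6:u rests on {4:u}
piece 7:u rests on {6:u}
piece 8:r rests on {5:r}
minimal pieces: {0:s, 1:r}
ways to finish when only these pieces remain (= sum over removing one remaining piece with nothing left below it):
  1 left: {7}→1  {8}→1
  2 left: {5,8}→1  {6,7}→1  {7,8}→2
  3 left: {2,5,8}→1  {4,6,7}→1  {5,7,8}→3  {6,7,8}→3
  4 left: {1,2,5,8}→1  {2,5,7,8}→4  {3,4,6,7}→1  {4,6,7,8}→4  {5,6,7,8}→6
  5 left: {0,3,4,6,7}→1  {1,2,5,7,8}→5  {2,5,6,7,8}→10  {3,4,6,7,8}→5  {4,5,6,7,8}→10
  6 left: {0,3,4,6,7,8}→6  {1,2,5,6,7,8}→15  {2,4,5,6,7,8}→20  {3,4,5,6,7,8}→15
  7 left: {0,3,4,5,6,7,8}→21  {1,2,4,5,6,7,8}→35  {2,3,4,5,6,7,8}→35
  placing 0:s first → 70 extensions
  placing 1:r first → 56 extensions
total linear extensions = 126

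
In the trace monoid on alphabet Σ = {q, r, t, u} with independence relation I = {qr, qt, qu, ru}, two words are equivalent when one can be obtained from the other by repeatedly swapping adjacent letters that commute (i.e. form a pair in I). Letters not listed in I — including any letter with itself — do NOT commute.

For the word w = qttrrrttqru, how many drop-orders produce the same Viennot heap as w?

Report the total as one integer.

110

piece 0:q — minimal
piece 1:t — minimal
piece 2:t rests on {1:t}
piece 3:r rests on {2:t}
piece 4:r rests on {3:r}
piece 5:r rests on {4:r}
piece 6:t rests on {5:r}
piece 7:t rests on {6:t}
piece 8:q rests on {0:q}
piece 9:r rests on {7:t}
piece 10:u rests on {7:t}
minimal pieces: {0:q, 1:t}
ways to finish when only these pieces remain (= sum over removing one remaining piece with nothing left below it):
  1 left: {8}→1  {9}→1  {10}→1
  2 left: {0,8}→1  {8,9}→2  {8,10}→2  {9,10}→2
  3 left: {0,8,9}→3  {0,8,10}→3  {7,9,10}→2  {8,9,10}→6
  4 left: {0,8,9,10}→12  {6,7,9,10}→2  {7,8,9,10}→8
  5 left: {0,7,8,9,10}→20  {5,6,7,9,10}→2  {6,7,8,9,10}→10
  6 left: {0,6,7,8,9,10}→30  {4,5,6,7,9,10}→2  {5,6,7,8,9,10}→12
  7 left: {0,5,6,7,8,9,10}→42  {3,4,5,6,7,9,10}→2  {4,5,6,7,8,9,10}→14
  8 left: {0,4,5,6,7,8,9,10}→56  {2,3,4,5,6,7,9,10}→2  {3,4,5,6,7,8,9,10}→16
  9 left: {0,3,4,5,6,7,8,9,10}→72  {1,2,3,4,5,6,7,9,10}→2  {2,3,4,5,6,7,8,9,10}→18
  placing 0:q first → 20 extensions
  placing 1:t first → 90 extensions
total linear extensions = 110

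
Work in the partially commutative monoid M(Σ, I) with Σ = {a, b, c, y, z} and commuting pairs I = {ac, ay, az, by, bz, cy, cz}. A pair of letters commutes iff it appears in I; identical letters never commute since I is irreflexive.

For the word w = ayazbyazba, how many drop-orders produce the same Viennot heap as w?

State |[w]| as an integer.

piece 0:a — minimal
piece 1:y — minimal
piece 2:a rests on {0:a}
piece 3:z rests on {1:y}
piece 4:b rests on {2:a}
piece 5:y rests on {3:z}
piece 6:a rests on {4:b}
piece 7:z rests on {5:y}
piece 8:b rests on {6:a}
piece 9:a rests on {8:b}
minimal pieces: {0:a, 1:y}
ways to finish when only these pieces remain (= sum over removing one remaining piece with nothing left below it):
  1 left: {7}→1  {9}→1
  2 left: {5,7}→1  {7,9}→2  {8,9}→1
  3 left: {3,5,7}→1  {5,7,9}→3  {6,8,9}→1  {7,8,9}→3
  4 left: {1,3,5,7}→1  {3,5,7,9}→4  {4,6,8,9}→1  {5,7,8,9}→6  {6,7,8,9}→4
  5 left: {1,3,5,7,9}→5  {2,4,6,8,9}→1  {3,5,7,8,9}→10  {4,6,7,8,9}→5  {5,6,7,8,9}→10
  6 left: {0,2,4,6,8,9}→1  {1,3,5,7,8,9}→15  {2,4,6,7,8,9}→6  {3,5,6,7,8,9}→20  {4,5,6,7,8,9}→15
  7 left: {0,2,4,6,7,8,9}→7  {1,3,5,6,7,8,9}→35  {2,4,5,6,7,8,9}→21  {3,4,5,6,7,8,9}→35
  8 left: {0,2,4,5,6,7,8,9}→28  {1,3,4,5,6,7,8,9}→70  {2,3,4,5,6,7,8,9}→56
  placing 0:a first → 126 extensions
  placing 1:y first → 84 extensions
total linear extensions = 210

210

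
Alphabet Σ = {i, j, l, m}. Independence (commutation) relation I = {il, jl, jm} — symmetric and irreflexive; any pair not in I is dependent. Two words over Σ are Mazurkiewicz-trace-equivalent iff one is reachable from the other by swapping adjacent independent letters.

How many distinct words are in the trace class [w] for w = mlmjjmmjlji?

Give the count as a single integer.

336

0(m) covers ∅
1(l) covers 0:m
2(m) covers 1:l
3(j) covers ∅
4(j) covers 3:j
5(m) covers 2:m
6(m) covers 5:m
7(j) covers 4:j
8(l) covers 6:m
9(j) covers 7:j
10(i) covers 6:m, 9:j
floor of heap: 0:m, 3:j
completions by unplaced set U, small U first (add the entries for U minus each lowest piece of U):
  |U|=1: {8}:1  {10}:1
  |U|=2: {8,10}:2  {9,10}:1
  |U|=3: {6,8,10}:2  {7,9,10}:1  {8,9,10}:3
  |U|=4: {4,7,9,10}:1  {5,6,8,10}:2  {6,8,9,10}:5  {7,8,9,10}:4
  |U|=5: {2,5,6,8,10}:2  {3,4,7,9,10}:1  {4,7,8,9,10}:5  {5,6,8,9,10}:7  {6,7,8,9,10}:9
  |U|=6: {1,2,5,6,8,10}:2  {2,5,6,8,9,10}:9  {3,4,7,8,9,10}:6  {4,6,7,8,9,10}:14  {5,6,7,8,9,10}:16
  |U|=7: {0,1,2,5,6,8,10}:2  {1,2,5,6,8,9,10}:11  {2,5,6,7,8,9,10}:25  {3,4,6,7,8,9,10}:20  {4,5,6,7,8,9,10}:30
  |U|=8: {0,1,2,5,6,8,9,10}:13  {1,2,5,6,7,8,9,10}:36  {2,4,5,6,7,8,9,10}:55  {3,4,5,6,7,8,9,10}:50
  |U|=9: {0,1,2,5,6,7,8,9,10}:49  {1,2,4,5,6,7,8,9,10}:91  {2,3,4,5,6,7,8,9,10}:105
  start at 0(m): 196
  start at 3(j): 140
sum over floor = 336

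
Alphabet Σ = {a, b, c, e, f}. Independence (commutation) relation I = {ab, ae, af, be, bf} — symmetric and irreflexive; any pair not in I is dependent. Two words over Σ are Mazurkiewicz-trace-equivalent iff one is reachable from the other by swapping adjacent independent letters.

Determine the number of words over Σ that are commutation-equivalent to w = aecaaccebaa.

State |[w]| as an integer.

24

drop 0:a onto floor
drop 1:e onto floor
drop 2:c onto {0:a, 1:e}
drop 3:a onto {2:c}
drop 4:a onto {3:a}
drop 5:c onto {4:a}
drop 6:c onto {5:c}
drop 7:e onto {6:c}
drop 8:b onto {6:c}
drop 9:a onto {6:c}
drop 10:a onto {9:a}
ground layer = {0:a, 1:e}
drop-orders for the pieces not yet dropped (sum over which currently-grounded one goes next):
  1 to go: {7} 1  {8} 1  {10} 1
  2 to go: {7,8} 2  {7,10} 2  {8,10} 2  {9,10} 1
  3 to go: {7,8,10} 6  {7,9,10} 3  {8,9,10} 3
  4 to go: {7,8,9,10} 12
  5 to go: {6,7,8,9,10} 12
  6 to go: {5,6,7,8,9,10} 12
  7 to go: {4,5,6,7,8,9,10} 12
  8 to go: {3,4,5,6,7,8,9,10} 12
  9 to go: {2,3,4,5,6,7,8,9,10} 12
  if 0:a drops first: 12 orders
  if 1:e drops first: 12 orders
heap linearizations: 24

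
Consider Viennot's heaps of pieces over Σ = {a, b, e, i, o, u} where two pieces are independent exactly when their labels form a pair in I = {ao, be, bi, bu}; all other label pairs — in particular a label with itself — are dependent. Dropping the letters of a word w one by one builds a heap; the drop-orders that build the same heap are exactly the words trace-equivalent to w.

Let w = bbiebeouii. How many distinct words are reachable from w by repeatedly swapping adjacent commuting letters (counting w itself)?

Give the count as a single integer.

20

drop 0:b onto floor
drop 1:b onto {0:b}
drop 2:i onto floor
drop 3:e onto {2:i}
drop 4:b onto {1:b}
drop 5:e onto {3:e}
drop 6:o onto {4:b, 5:e}
drop 7:u onto {6:o}
drop 8:i onto {7:u}
drop 9:i onto {8:i}
ground layer = {0:b, 2:i}
drop-orders for the pieces not yet dropped (sum over which currently-grounded one goes next):
  1 to go: {9} 1
  2 to go: {8,9} 1
  3 to go: {7,8,9} 1
  4 to go: {6,7,8,9} 1
  5 to go: {4,6,7,8,9} 1  {5,6,7,8,9} 1
  6 to go: {1,4,6,7,8,9} 1  {3,5,6,7,8,9} 1  {4,5,6,7,8,9} 2
  7 to go: {0,1,4,6,7,8,9} 1  {1,4,5,6,7,8,9} 3  {2,3,5,6,7,8,9} 1  {3,4,5,6,7,8,9} 3
  8 to go: {0,1,4,5,6,7,8,9} 4  {1,3,4,5,6,7,8,9} 6  {2,3,4,5,6,7,8,9} 4
  if 0:b drops first: 10 orders
  if 2:i drops first: 10 orders
heap linearizations: 20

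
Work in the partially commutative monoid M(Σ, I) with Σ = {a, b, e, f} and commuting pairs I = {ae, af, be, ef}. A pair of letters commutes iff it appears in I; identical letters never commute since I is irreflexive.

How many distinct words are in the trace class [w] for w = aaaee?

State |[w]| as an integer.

10

drop 0:a onto floor
drop 1:a onto {0:a}
drop 2:a onto {1:a}
drop 3:e onto floor
drop 4:e onto {3:e}
ground layer = {0:a, 3:e}
drop-orders for the pieces not yet dropped (sum over which currently-grounded one goes next):
  1 to go: {2} 1  {4} 1
  2 to go: {1,2} 1  {2,4} 2  {3,4} 1
  3 to go: {0,1,2} 1  {1,2,4} 3  {2,3,4} 3
  if 0:a drops first: 6 orders
  if 3:e drops first: 4 orders
heap linearizations: 10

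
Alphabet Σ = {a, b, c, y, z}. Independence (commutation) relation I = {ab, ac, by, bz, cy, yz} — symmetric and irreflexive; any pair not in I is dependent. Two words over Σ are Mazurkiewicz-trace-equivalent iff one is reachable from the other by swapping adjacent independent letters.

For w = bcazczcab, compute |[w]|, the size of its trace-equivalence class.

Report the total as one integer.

piece 0:b — minimal
piece 1:c rests on {0:b}
piece 2:a — minimal
piece 3:z rests on {1:c, 2:a}
piece 4:c rests on {3:z}
piece 5:z rests on {4:c}
piece 6:c rests on {5:z}
piece 7:a rests on {5:z}
piece 8:b rests on {6:c}
minimal pieces: {0:b, 2:a}
ways to finish when only these pieces remain (= sum over removing one remaining piece with nothing left below it):
  1 left: {7}→1  {8}→1
  2 left: {6,8}→1  {7,8}→2
  3 left: {6,7,8}→3
  4 left: {5,6,7,8}→3
  5 left: {4,5,6,7,8}→3
  6 left: {3,4,5,6,7,8}→3
  7 left: {1,3,4,5,6,7,8}→3  {2,3,4,5,6,7,8}→3
  placing 0:b first → 6 extensions
  placing 2:a first → 3 extensions
total linear extensions = 9

9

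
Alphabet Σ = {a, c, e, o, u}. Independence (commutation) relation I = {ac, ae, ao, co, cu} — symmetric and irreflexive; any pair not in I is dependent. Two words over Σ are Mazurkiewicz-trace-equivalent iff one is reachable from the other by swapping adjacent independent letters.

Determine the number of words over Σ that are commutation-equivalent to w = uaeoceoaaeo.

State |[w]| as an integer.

240

drop 0:u onto floor
drop 1:a onto {0:u}
drop 2:e onto {0:u}
drop 3:o onto {2:e}
drop 4:c onto {2:e}
drop 5:e onto {3:o, 4:c}
drop 6:o onto {5:e}
drop 7:a onto {1:a}
drop 8:a onto {7:a}
drop 9:e onto {6:o}
drop 10:o onto {9:e}
ground layer = {0:u}
drop-orders for the pieces not yet dropped (sum over which currently-grounded one goes next):
  1 to go: {8} 1  {10} 1
  2 to go: {7,8} 1  {8,10} 2  {9,10} 1
  3 to go: {1,7,8} 1  {6,9,10} 1  {7,8,10} 3  {8,9,10} 3
  4 to go: {1,7,8,10} 4  {5,6,9,10} 1  {6,8,9,10} 4  {7,8,9,10} 6
  5 to go: {1,7,8,9,10} 10  {3,5,6,9,10} 1  {4,5,6,9,10} 1  {5,6,8,9,10} 5  {6,7,8,9,10} 10
  6 to go: {1,6,7,8,9,10} 20  {3,4,5,6,9,10} 2  {3,5,6,8,9,10} 6  {4,5,6,8,9,10} 6  {5,6,7,8,9,10} 15
  7 to go: {1,5,6,7,8,9,10} 35  {2,3,4,5,6,9,10} 2  {3,4,5,6,8,9,10} 14  {3,5,6,7,8,9,10} 21  {4,5,6,7,8,9,10} 21
  8 to go: {1,3,5,6,7,8,9,10} 56  {1,4,5,6,7,8,9,10} 56  {2,3,4,5,6,8,9,10} 16  {3,4,5,6,7,8,9,10} 56
  9 to go: {1,3,4,5,6,7,8,9,10} 168  {2,3,4,5,6,7,8,9,10} 72
  if 0:u drops first: 240 orders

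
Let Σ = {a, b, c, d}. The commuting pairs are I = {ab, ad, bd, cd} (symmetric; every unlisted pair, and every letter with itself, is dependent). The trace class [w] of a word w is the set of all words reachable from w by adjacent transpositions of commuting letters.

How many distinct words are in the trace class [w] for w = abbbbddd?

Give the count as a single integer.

280

drop 0:a onto floor
drop 1:b onto floor
drop 2:b onto {1:b}
drop 3:b onto {2:b}
drop 4:b onto {3:b}
drop 5:d onto floor
drop 6:d onto {5:d}
drop 7:d onto {6:d}
ground layer = {0:a, 1:b, 5:d}
drop-orders for the pieces not yet dropped (sum over which currently-grounded one goes next):
  1 to go: {0} 1  {4} 1  {7} 1
  2 to go: {0,4} 2  {0,7} 2  {3,4} 1  {4,7} 2  {6,7} 1
  3 to go: {0,3,4} 3  {0,4,7} 6  {0,6,7} 3  {2,3,4} 1  {3,4,7} 3  {4,6,7} 3  {5,6,7} 1
  4 to go: {0,2,3,4} 4  {0,3,4,7} 12  {0,4,6,7} 12  {0,5,6,7} 4  {1,2,3,4} 1  {2,3,4,7} 4  {3,4,6,7} 6  {4,5,6,7} 4
  5 to go: {0,1,2,3,4} 5  {0,2,3,4,7} 20  {0,3,4,6,7} 30  {0,4,5,6,7} 20  {1,2,3,4,7} 5  {2,3,4,6,7} 10  {3,4,5,6,7} 10
  6 to go: {0,1,2,3,4,7} 30  {0,2,3,4,6,7} 60  {0,3,4,5,6,7} 60  {1,2,3,4,6,7} 15  {2,3,4,5,6,7} 20
  if 0:a drops first: 35 orders
  if 1:b drops first: 140 orders
  if 5:d drops first: 105 orders
heap linearizations: 280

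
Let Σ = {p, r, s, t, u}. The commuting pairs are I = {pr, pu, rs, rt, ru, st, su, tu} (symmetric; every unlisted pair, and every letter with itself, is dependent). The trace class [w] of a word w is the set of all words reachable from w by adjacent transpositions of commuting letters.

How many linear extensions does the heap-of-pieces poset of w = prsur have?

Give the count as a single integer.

30

0(p) covers ∅
1(r) covers ∅
2(s) covers 0:p
3(u) covers ∅
4(r) covers 1:r
floor of heap: 0:p, 1:r, 3:u
completions by unplaced set U, small U first (add the entries for U minus each lowest piece of U):
  |U|=1: {2}:1  {3}:1  {4}:1
  |U|=2: {0,2}:1  {1,4}:1  {2,3}:2  {2,4}:2  {3,4}:2
  |U|=3: {0,2,3}:3  {0,2,4}:3  {1,2,4}:3  {1,3,4}:3  {2,3,4}:6
  start at 0(p): 12
  start at 1(r): 12
  start at 3(u): 6
sum over floor = 30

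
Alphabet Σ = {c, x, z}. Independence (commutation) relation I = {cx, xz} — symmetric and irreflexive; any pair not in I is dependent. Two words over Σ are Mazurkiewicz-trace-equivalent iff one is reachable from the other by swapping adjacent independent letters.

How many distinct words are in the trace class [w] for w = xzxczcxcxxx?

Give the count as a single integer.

piece 0:x — minimal
piece 1:z — minimal
piece 2:x rests on {0:x}
piece 3:c rests on {1:z}
piece 4:z rests on {3:c}
piece 5:c rests on {4:z}
piece 6:x rests on {2:x}
piece 7:c rests on {5:c}
piece 8:x rests on {6:x}
piece 9:x rests on {8:x}
piece 10:x rests on {9:x}
minimal pieces: {0:x, 1:z}
ways to finish when only these pieces remain (= sum over removing one remaining piece with nothing left below it):
  1 left: {7}→1  {10}→1
  2 left: {5,7}→1  {7,10}→2  {9,10}→1
  3 left: {4,5,7}→1  {5,7,10}→3  {7,9,10}→3  {8,9,10}→1
  4 left: {3,4,5,7}→1  {4,5,7,10}→4  {5,7,9,10}→6  {6,8,9,10}→1  {7,8,9,10}→4
  5 left: {1,3,4,5,7}→1  {2,6,8,9,10}→1  {3,4,5,7,10}→5  {4,5,7,9,10}→10  {5,7,8,9,10}→10  {6,7,8,9,10}→5
  6 left: {0,2,6,8,9,10}→1  {1,3,4,5,7,10}→6  {2,6,7,8,9,10}→6  {3,4,5,7,9,10}→15  {4,5,7,8,9,10}→20  {5,6,7,8,9,10}→15
  7 left: {0,2,6,7,8,9,10}→7  {1,3,4,5,7,9,10}→21  {2,5,6,7,8,9,10}→21  {3,4,5,7,8,9,10}→35  {4,5,6,7,8,9,10}→35
  8 left: {0,2,5,6,7,8,9,10}→28  {1,3,4,5,7,8,9,10}→56  {2,4,5,6,7,8,9,10}→56  {3,4,5,6,7,8,9,10}→70
  9 left: {0,2,4,5,6,7,8,9,10}→84  {1,3,4,5,6,7,8,9,10}→126  {2,3,4,5,6,7,8,9,10}→126
  placing 0:x first → 252 extensions
  placing 1:z first → 210 extensions
total linear extensions = 462

462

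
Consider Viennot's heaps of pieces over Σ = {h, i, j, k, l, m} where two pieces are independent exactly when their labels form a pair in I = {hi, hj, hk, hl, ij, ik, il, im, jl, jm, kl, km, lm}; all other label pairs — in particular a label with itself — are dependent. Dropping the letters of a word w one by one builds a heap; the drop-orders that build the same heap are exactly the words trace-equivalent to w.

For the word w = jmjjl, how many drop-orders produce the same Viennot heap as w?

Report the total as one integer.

20

0(j) covers ∅
1(m) covers ∅
2(j) covers 0:j
3(j) covers 2:j
4(l) covers ∅
floor of heap: 0:j, 1:m, 4:l
completions by unplaced set U, small U first (add the entries for U minus each lowest piece of U):
  |U|=1: {1}:1  {3}:1  {4}:1
  |U|=2: {1,3}:2  {1,4}:2  {2,3}:1  {3,4}:2
  |U|=3: {0,2,3}:1  {1,2,3}:3  {1,3,4}:6  {2,3,4}:3
  start at 0(j): 12
  start at 1(m): 4
  start at 4(l): 4
sum over floor = 20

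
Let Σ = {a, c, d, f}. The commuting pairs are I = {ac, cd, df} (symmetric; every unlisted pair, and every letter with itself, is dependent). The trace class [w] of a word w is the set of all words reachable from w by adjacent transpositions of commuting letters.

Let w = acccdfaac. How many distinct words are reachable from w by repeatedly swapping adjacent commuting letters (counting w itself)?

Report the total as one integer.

drop 0:a onto floor
drop 1:c onto floor
drop 2:c onto {1:c}
drop 3:c onto {2:c}
drop 4:d onto {0:a}
drop 5:f onto {0:a, 3:c}
drop 6:a onto {4:d, 5:f}
drop 7:a onto {6:a}
drop 8:c onto {5:f}
ground layer = {0:a, 1:c}
drop-orders for the pieces not yet dropped (sum over which currently-grounded one goes next):
  1 to go: {7} 1  {8} 1
  2 to go: {6,7} 1  {7,8} 2
  3 to go: {4,6,7} 1  {6,7,8} 3
  4 to go: {4,6,7,8} 4  {5,6,7,8} 3
  5 to go: {3,5,6,7,8} 3  {4,5,6,7,8} 7
  6 to go: {0,4,5,6,7,8} 7  {2,3,5,6,7,8} 3  {3,4,5,6,7,8} 10
  7 to go: {0,3,4,5,6,7,8} 17  {1,2,3,5,6,7,8} 3  {2,3,4,5,6,7,8} 13
  if 0:a drops first: 16 orders
  if 1:c drops first: 30 orders
heap linearizations: 46

46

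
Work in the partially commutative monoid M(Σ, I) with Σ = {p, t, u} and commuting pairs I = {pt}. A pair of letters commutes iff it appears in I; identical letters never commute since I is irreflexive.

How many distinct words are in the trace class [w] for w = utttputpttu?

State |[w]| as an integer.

16

#0=u has no predecessor
#1=t depends on [0:u]
#2=t depends on [1:t]
#3=t depends on [2:t]
#4=p depends on [0:u]
#5=u depends on [3:t, 4:p]
#6=t depends on [5:u]
#7=p depends on [5:u]
#8=t depends on [6:t]
#9=t depends on [8:t]
#10=u depends on [7:p, 9:t]
sources: [0:u]
N(rest) = Σ N(rest − s) over sources s of rest; N(one piece) = 1:
  size 1 → [10]=1
  size 2 → [7,10]=1  [9,10]=1
  size 3 → [7,9,10]=2  [8,9,10]=1
  size 4 → [6,8,9,10]=1  [7,8,9,10]=3
  size 5 → [6,7,8,9,10]=4
  size 6 → [5,6,7,8,9,10]=4
  size 7 → [3,5,6,7,8,9,10]=4  [4,5,6,7,8,9,10]=4
  size 8 → [2,3,5,6,7,8,9,10]=4  [3,4,5,6,7,8,9,10]=8
  size 9 → [1,2,3,5,6,7,8,9,10]=4  [2,3,4,5,6,7,8,9,10]=12
  first=0(u) contributes 16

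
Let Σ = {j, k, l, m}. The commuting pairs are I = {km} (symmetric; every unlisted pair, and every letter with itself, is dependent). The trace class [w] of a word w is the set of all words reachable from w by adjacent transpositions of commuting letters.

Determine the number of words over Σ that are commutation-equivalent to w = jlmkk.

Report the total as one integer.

3

drop 0:j onto floor
drop 1:l onto {0:j}
drop 2:m onto {1:l}
drop 3:k onto {1:l}
drop 4:k onto {3:k}
ground layer = {0:j}
drop-orders for the pieces not yet dropped (sum over which currently-grounded one goes next):
  1 to go: {2} 1  {4} 1
  2 to go: {2,4} 2  {3,4} 1
  3 to go: {2,3,4} 3
  if 0:j drops first: 3 orders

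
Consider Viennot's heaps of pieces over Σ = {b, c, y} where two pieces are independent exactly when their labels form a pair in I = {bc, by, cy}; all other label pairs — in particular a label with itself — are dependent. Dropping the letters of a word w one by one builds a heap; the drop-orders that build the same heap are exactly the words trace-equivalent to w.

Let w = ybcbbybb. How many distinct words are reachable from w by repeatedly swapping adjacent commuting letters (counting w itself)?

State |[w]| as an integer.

168

#0=y has no predecessor
#1=b has no predecessor
#2=c has no predecessor
#3=b depends on [1:b]
#4=b depends on [3:b]
#5=y depends on [0:y]
#6=b depends on [4:b]
#7=b depends on [6:b]
sources: [0:y, 1:b, 2:c]
N(rest) = Σ N(rest − s) over sources s of rest; N(one piece) = 1:
  size 1 → [2]=1  [5]=1  [7]=1
  size 2 → [0,5]=1  [2,5]=2  [2,7]=2  [5,7]=2  [6,7]=1
  size 3 → [0,2,5]=3  [0,5,7]=3  [2,5,7]=6  [2,6,7]=3  [4,6,7]=1  [5,6,7]=3
  size 4 → [0,2,5,7]=12  [0,5,6,7]=6  [2,4,6,7]=4  [2,5,6,7]=12  [3,4,6,7]=1  [4,5,6,7]=4
  size 5 → [0,2,5,6,7]=30  [0,4,5,6,7]=10  [1,3,4,6,7]=1  [2,3,4,6,7]=5  [2,4,5,6,7]=20  [3,4,5,6,7]=5
  size 6 → [0,2,4,5,6,7]=60  [0,3,4,5,6,7]=15  [1,2,3,4,6,7]=6  [1,3,4,5,6,7]=6  [2,3,4,5,6,7]=30
  first=0(y) contributes 42
  first=1(b) contributes 105
  first=2(c) contributes 21
|[w]| = 168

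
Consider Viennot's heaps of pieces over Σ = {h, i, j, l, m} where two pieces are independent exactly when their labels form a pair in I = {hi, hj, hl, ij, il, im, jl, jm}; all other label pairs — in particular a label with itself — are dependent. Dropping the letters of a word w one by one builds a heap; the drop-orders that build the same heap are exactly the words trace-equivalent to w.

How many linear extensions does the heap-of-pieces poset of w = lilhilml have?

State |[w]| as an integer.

0(l) covers ∅
1(i) covers ∅
2(l) covers 0:l
3(h) covers ∅
4(i) covers 1:i
5(l) covers 2:l
6(m) covers 3:h, 5:l
7(l) covers 6:m
floor of heap: 0:l, 1:i, 3:h
completions by unplaced set U, small U first (add the entries for U minus each lowest piece of U):
  |U|=1: {4}:1  {7}:1
  |U|=2: {1,4}:1  {4,7}:2  {6,7}:1
  |U|=3: {1,4,7}:3  {3,6,7}:1  {4,6,7}:3  {5,6,7}:1
  |U|=4: {1,4,6,7}:6  {2,5,6,7}:1  {3,4,6,7}:4  {3,5,6,7}:2  {4,5,6,7}:4
  |U|=5: {0,2,5,6,7}:1  {1,3,4,6,7}:10  {1,4,5,6,7}:10  {2,3,5,6,7}:3  {2,4,5,6,7}:5  {3,4,5,6,7}:10
  |U|=6: {0,2,3,5,6,7}:4  {0,2,4,5,6,7}:6  {1,2,4,5,6,7}:15  {1,3,4,5,6,7}:30  {2,3,4,5,6,7}:18
  start at 0(l): 63
  start at 1(i): 28
  start at 3(h): 21
sum over floor = 112

112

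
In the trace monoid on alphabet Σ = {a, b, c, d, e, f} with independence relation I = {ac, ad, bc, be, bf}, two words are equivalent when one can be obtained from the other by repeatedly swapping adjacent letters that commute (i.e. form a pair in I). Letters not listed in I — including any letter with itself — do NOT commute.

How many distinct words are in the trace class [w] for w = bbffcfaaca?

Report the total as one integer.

drop 0:b onto floor
drop 1:b onto {0:b}
drop 2:f onto floor
drop 3:f onto {2:f}
drop 4:c onto {3:f}
drop 5:f onto {4:c}
drop 6:a onto {1:b, 5:f}
drop 7:a onto {6:a}
drop 8:c onto {5:f}
drop 9:a onto {7:a}
ground layer = {0:b, 2:f}
drop-orders for the pieces not yet dropped (sum over which currently-grounded one goes next):
  1 to go: {8} 1  {9} 1
  2 to go: {7,9} 1  {8,9} 2
  3 to go: {6,7,9} 1  {7,8,9} 3
  4 to go: {1,6,7,9} 1  {6,7,8,9} 4
  5 to go: {0,1,6,7,9} 1  {1,6,7,8,9} 5  {5,6,7,8,9} 4
  6 to go: {0,1,6,7,8,9} 6  {1,5,6,7,8,9} 9  {4,5,6,7,8,9} 4
  7 to go: {0,1,5,6,7,8,9} 15  {1,4,5,6,7,8,9} 13  {3,4,5,6,7,8,9} 4
  8 to go: {0,1,4,5,6,7,8,9} 28  {1,3,4,5,6,7,8,9} 17  {2,3,4,5,6,7,8,9} 4
  if 0:b drops first: 21 orders
  if 2:f drops first: 45 orders
heap linearizations: 66

66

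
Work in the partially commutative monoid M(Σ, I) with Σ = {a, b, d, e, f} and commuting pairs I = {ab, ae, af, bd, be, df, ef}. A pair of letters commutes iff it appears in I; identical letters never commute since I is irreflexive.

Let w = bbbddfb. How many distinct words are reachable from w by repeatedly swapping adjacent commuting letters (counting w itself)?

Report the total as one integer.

21

piece 0:b — minimal
piece 1:b rests on {0:b}
piece 2:b rests on {1:b}
piece 3:d — minimal
piece 4:d rests on {3:d}
piece 5:f rests on {2:b}
piece 6:b rests on {5:f}
minimal pieces: {0:b, 3:d}
ways to finish when only these pieces remain (= sum over removing one remaining piece with nothing left below it):
  1 left: {4}→1  {6}→1
  2 left: {3,4}→1  {4,6}→2  {5,6}→1
  3 left: {2,5,6}→1  {3,4,6}→3  {4,5,6}→3
  4 left: {1,2,5,6}→1  {2,4,5,6}→4  {3,4,5,6}→6
  5 left: {0,1,2,5,6}→1  {1,2,4,5,6}→5  {2,3,4,5,6}→10
  placing 0:b first → 15 extensions
  placing 3:d first → 6 extensions
total linear extensions = 21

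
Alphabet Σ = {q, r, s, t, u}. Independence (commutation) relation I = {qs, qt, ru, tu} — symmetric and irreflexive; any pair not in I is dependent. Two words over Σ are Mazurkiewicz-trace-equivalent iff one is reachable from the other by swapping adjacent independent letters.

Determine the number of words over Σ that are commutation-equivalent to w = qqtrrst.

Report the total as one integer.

3

0(q) covers ∅
1(q) covers 0:q
2(t) covers ∅
3(r) covers 1:q, 2:t
4(r) covers 3:r
5(s) covers 4:r
6(t) covers 5:s
floor of heap: 0:q, 2:t
completions by unplaced set U, small U first (add the entries for U minus each lowest piece of U):
  |U|=1: {6}:1
  |U|=2: {5,6}:1
  |U|=3: {4,5,6}:1
  |U|=4: {3,4,5,6}:1
  |U|=5: {1,3,4,5,6}:1  {2,3,4,5,6}:1
  start at 0(q): 2
  start at 2(t): 1
sum over floor = 3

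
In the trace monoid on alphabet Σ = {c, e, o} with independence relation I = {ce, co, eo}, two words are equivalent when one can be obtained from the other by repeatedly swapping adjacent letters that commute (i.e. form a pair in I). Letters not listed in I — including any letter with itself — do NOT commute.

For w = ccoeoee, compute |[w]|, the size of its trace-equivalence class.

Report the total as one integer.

210

#0=c has no predecessor
#1=c depends on [0:c]
#2=o has no predecessor
#3=e has no predecessor
#4=o depends on [2:o]
#5=e depends on [3:e]
#6=e depends on [5:e]
sources: [0:c, 2:o, 3:e]
N(rest) = Σ N(rest − s) over sources s of rest; N(one piece) = 1:
  size 1 → [1]=1  [4]=1  [6]=1
  size 2 → [0,1]=1  [1,4]=2  [1,6]=2  [2,4]=1  [4,6]=2  [5,6]=1
  size 3 → [0,1,4]=3  [0,1,6]=3  [1,2,4]=3  [1,4,6]=6  [1,5,6]=3  [2,4,6]=3  [3,5,6]=1  [4,5,6]=3
  size 4 → [0,1,2,4]=6  [0,1,4,6]=12  [0,1,5,6]=6  [1,2,4,6]=12  [1,3,5,6]=4  [1,4,5,6]=12  [2,4,5,6]=6  [3,4,5,6]=4
  size 5 → [0,1,2,4,6]=30  [0,1,3,5,6]=10  [0,1,4,5,6]=30  [1,2,4,5,6]=30  [1,3,4,5,6]=20  [2,3,4,5,6]=10
  first=0(c) contributes 60
  first=2(o) contributes 60
  first=3(e) contributes 90
|[w]| = 210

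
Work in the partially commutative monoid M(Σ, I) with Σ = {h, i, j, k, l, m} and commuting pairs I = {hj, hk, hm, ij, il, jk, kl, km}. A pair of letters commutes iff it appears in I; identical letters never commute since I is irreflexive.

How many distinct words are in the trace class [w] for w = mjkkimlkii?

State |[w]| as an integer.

#0=m has no predecessor
#1=j depends on [0:m]
#2=k has no predecessor
#3=k depends on [2:k]
#4=i depends on [0:m, 3:k]
#5=m depends on [1:j, 4:i]
#6=l depends on [5:m]
#7=k depends on [4:i]
#8=i depends on [5:m, 7:k]
#9=i depends on [8:i]
sources: [0:m, 2:k]
N(rest) = Σ N(rest − s) over sources s of rest; N(one piece) = 1:
  size 1 → [6]=1  [9]=1
  size 2 → [6,9]=2  [8,9]=1
  size 3 → [6,8,9]=3  [7,8,9]=1
  size 4 → [5,6,8,9]=3  [6,7,8,9]=4
  size 5 → [1,5,6,8,9]=3  [5,6,7,8,9]=7
  size 6 → [1,5,6,7,8,9]=10  [4,5,6,7,8,9]=7
  size 7 → [1,4,5,6,7,8,9]=17  [3,4,5,6,7,8,9]=7
  size 8 → [0,1,4,5,6,7,8,9]=17  [1,3,4,5,6,7,8,9]=24  [2,3,4,5,6,7,8,9]=7
  first=0(m) contributes 31
  first=2(k) contributes 41
|[w]| = 72

72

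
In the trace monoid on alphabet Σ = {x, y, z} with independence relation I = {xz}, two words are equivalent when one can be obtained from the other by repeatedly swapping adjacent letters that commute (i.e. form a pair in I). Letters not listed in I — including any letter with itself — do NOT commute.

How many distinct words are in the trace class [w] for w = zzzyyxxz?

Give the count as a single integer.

3

drop 0:z onto floor
drop 1:z onto {0:z}
drop 2:z onto {1:z}
drop 3:y onto {2:z}
drop 4:y onto {3:y}
drop 5:x onto {4:y}
drop 6:x onto {5:x}
drop 7:z onto {4:y}
ground layer = {0:z}
drop-orders for the pieces not yet dropped (sum over which currently-grounded one goes next):
  1 to go: {6} 1  {7} 1
  2 to go: {5,6} 1  {6,7} 2
  3 to go: {5,6,7} 3
  4 to go: {4,5,6,7} 3
  5 to go: {3,4,5,6,7} 3
  6 to go: {2,3,4,5,6,7} 3
  if 0:z drops first: 3 orders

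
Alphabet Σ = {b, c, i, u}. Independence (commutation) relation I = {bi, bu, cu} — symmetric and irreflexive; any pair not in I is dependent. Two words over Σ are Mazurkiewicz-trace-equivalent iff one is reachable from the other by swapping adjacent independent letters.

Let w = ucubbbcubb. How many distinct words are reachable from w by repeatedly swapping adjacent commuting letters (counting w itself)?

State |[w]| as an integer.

piece 0:u — minimal
piece 1:c — minimal
piece 2:u rests on {0:u}
piece 3:b rests on {1:c}
piece 4:b rests on {3:b}
piece 5:b rests on {4:b}
piece 6:c rests on {5:b}
piece 7:u rests on {2:u}
piece 8:b rests on {6:c}
piece 9:b rests on {8:b}
minimal pieces: {0:u, 1:c}
ways to finish when only these pieces remain (= sum over removing one remaining piece with nothing left below it):
  1 left: {7}→1  {9}→1
  2 left: {2,7}→1  {7,9}→2  {8,9}→1
  3 left: {0,2,7}→1  {2,7,9}→3  {6,8,9}→1  {7,8,9}→3
  4 left: {0,2,7,9}→4  {2,7,8,9}→6  {5,6,8,9}→1  {6,7,8,9}→4
  5 left: {0,2,7,8,9}→10  {2,6,7,8,9}→10  {4,5,6,8,9}→1  {5,6,7,8,9}→5
  6 left: {0,2,6,7,8,9}→20  {2,5,6,7,8,9}→15  {3,4,5,6,8,9}→1  {4,5,6,7,8,9}→6
  7 left: {0,2,5,6,7,8,9}→35  {1,3,4,5,6,8,9}→1  {2,4,5,6,7,8,9}→21  {3,4,5,6,7,8,9}→7
  8 left: {0,2,4,5,6,7,8,9}→56  {1,3,4,5,6,7,8,9}→8  {2,3,4,5,6,7,8,9}→28
  placing 0:u first → 36 extensions
  placing 1:c first → 84 extensions
total linear extensions = 120

120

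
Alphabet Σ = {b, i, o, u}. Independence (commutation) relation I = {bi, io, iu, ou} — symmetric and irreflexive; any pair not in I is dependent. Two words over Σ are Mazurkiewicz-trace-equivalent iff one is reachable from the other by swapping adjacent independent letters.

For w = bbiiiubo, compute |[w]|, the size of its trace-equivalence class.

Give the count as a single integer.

#0=b has no predecessor
#1=b depends on [0:b]
#2=i has no predecessor
#3=i depends on [2:i]
#4=i depends on [3:i]
#5=u depends on [1:b]
#6=b depends on [5:u]
#7=o depends on [6:b]
sources: [0:b, 2:i]
N(rest) = Σ N(rest − s) over sources s of rest; N(one piece) = 1:
  size 1 → [4]=1  [7]=1
  size 2 → [3,4]=1  [4,7]=2  [6,7]=1
  size 3 → [2,3,4]=1  [3,4,7]=3  [4,6,7]=3  [5,6,7]=1
  size 4 → [1,5,6,7]=1  [2,3,4,7]=4  [3,4,6,7]=6  [4,5,6,7]=4
  size 5 → [0,1,5,6,7]=1  [1,4,5,6,7]=5  [2,3,4,6,7]=10  [3,4,5,6,7]=10
  size 6 → [0,1,4,5,6,7]=6  [1,3,4,5,6,7]=15  [2,3,4,5,6,7]=20
  first=0(b) contributes 35
  first=2(i) contributes 21
|[w]| = 56

56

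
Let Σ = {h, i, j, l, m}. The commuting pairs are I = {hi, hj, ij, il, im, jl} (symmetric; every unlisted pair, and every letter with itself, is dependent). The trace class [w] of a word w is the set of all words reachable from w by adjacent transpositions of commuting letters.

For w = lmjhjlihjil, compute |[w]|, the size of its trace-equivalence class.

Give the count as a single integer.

#0=l has no predecessor
#1=m depends on [0:l]
#2=j depends on [1:m]
#3=h depends on [1:m]
#4=j depends on [2:j]
#5=l depends on [3:h]
#6=i has no predecessor
#7=h depends on [5:l]
#8=j depends on [4:j]
#9=i depends on [6:i]
#10=l depends on [7:h]
sources: [0:l, 6:i]
N(rest) = Σ N(rest − s) over sources s of rest; N(one piece) = 1:
  size 1 → [8]=1  [9]=1  [10]=1
  size 2 → [4,8]=1  [6,9]=1  [7,10]=1  [8,9]=2  [8,10]=2  [9,10]=2
  size 3 → [2,4,8]=1  [4,8,9]=3  [4,8,10]=3  [5,7,10]=1  [6,8,9]=3  [6,9,10]=3  [7,8,10]=3  [7,9,10]=3  [8,9,10]=6
  size 4 → [2,4,8,9]=4  [2,4,8,10]=4  [3,5,7,10]=1  [4,6,8,9]=6  [4,7,8,10]=6  [4,8,9,10]=12  [5,7,8,10]=4  [5,7,9,10]=4  [6,7,9,10]=6  [6,8,9,10]=12  [7,8,9,10]=12
  size 5 → [2,4,6,8,9]=10  [2,4,7,8,10]=10  [2,4,8,9,10]=20  [3,5,7,8,10]=5  [3,5,7,9,10]=5  [4,5,7,8,10]=10  [4,6,8,9,10]=30  [4,7,8,9,10]=30  [5,6,7,9,10]=10  [5,7,8,9,10]=20  [6,7,8,9,10]=30
  size 6 → [2,4,5,7,8,10]=20  [2,4,6,8,9,10]=60  [2,4,7,8,9,10]=60  [3,4,5,7,8,10]=15  [3,5,6,7,9,10]=15  [3,5,7,8,9,10]=30  [4,5,7,8,9,10]=60  [4,6,7,8,9,10]=90  [5,6,7,8,9,10]=60
  size 7 → [2,3,4,5,7,8,10]=35  [2,4,5,7,8,9,10]=140  [2,4,6,7,8,9,10]=210  [3,4,5,7,8,9,10]=105  [3,5,6,7,8,9,10]=105  [4,5,6,7,8,9,10]=210
  size 8 → [1,2,3,4,5,7,8,10]=35  [2,3,4,5,7,8,9,10]=280  [2,4,5,6,7,8,9,10]=560  [3,4,5,6,7,8,9,10]=420
  size 9 → [0,1,2,3,4,5,7,8,10]=35  [1,2,3,4,5,7,8,9,10]=315  [2,3,4,5,6,7,8,9,10]=1260
  first=0(l) contributes 1575
  first=6(i) contributes 350
|[w]| = 1925

1925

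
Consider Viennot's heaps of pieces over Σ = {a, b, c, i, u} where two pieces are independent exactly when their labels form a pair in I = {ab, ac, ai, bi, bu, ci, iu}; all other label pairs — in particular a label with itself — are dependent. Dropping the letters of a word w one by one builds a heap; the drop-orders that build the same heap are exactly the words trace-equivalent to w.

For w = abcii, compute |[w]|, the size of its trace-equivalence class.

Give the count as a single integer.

30

0(a) covers ∅
1(b) covers ∅
2(c) covers 1:b
3(i) covers ∅
4(i) covers 3:i
floor of heap: 0:a, 1:b, 3:i
completions by unplaced set U, small U first (add the entries for U minus each lowest piece of U):
  |U|=1: {0}:1  {2}:1  {4}:1
  |U|=2: {0,2}:2  {0,4}:2  {1,2}:1  {2,4}:2  {3,4}:1
  |U|=3: {0,1,2}:3  {0,2,4}:6  {0,3,4}:3  {1,2,4}:3  {2,3,4}:3
  start at 0(a): 6
  start at 1(b): 12
  start at 3(i): 12
sum over floor = 30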